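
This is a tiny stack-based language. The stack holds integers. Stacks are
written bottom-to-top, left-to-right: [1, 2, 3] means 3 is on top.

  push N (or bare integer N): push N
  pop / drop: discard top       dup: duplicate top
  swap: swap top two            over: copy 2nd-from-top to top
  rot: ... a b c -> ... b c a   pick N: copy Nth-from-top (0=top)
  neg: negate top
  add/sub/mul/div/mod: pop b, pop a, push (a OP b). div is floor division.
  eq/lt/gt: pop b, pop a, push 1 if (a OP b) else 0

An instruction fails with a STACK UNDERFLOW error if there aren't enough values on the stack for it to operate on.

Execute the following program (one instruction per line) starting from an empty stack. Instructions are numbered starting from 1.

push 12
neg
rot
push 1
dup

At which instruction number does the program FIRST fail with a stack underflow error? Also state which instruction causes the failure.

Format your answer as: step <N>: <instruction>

Answer: step 3: rot

Derivation:
Step 1 ('push 12'): stack = [12], depth = 1
Step 2 ('neg'): stack = [-12], depth = 1
Step 3 ('rot'): needs 3 value(s) but depth is 1 — STACK UNDERFLOW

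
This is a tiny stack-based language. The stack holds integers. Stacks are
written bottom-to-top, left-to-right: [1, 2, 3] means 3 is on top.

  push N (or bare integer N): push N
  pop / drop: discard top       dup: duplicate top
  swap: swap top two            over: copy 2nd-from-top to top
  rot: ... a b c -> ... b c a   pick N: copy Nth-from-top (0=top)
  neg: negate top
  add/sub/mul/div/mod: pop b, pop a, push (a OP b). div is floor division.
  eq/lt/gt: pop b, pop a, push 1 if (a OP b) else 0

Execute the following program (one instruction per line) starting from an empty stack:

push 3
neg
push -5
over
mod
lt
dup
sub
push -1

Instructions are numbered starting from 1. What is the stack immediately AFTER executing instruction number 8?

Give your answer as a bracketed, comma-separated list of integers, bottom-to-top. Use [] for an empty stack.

Answer: [0]

Derivation:
Step 1 ('push 3'): [3]
Step 2 ('neg'): [-3]
Step 3 ('push -5'): [-3, -5]
Step 4 ('over'): [-3, -5, -3]
Step 5 ('mod'): [-3, -2]
Step 6 ('lt'): [1]
Step 7 ('dup'): [1, 1]
Step 8 ('sub'): [0]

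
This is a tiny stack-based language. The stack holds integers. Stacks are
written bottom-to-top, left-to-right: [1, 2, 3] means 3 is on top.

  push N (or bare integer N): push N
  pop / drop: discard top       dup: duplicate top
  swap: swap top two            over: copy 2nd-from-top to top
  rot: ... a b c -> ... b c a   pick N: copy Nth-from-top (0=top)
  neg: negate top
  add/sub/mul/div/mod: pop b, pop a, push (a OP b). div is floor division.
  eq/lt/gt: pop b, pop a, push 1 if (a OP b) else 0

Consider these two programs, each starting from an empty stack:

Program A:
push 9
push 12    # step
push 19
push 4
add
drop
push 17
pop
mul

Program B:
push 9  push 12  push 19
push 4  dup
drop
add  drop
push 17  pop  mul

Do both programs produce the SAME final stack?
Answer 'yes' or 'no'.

Program A trace:
  After 'push 9': [9]
  After 'push 12': [9, 12]
  After 'push 19': [9, 12, 19]
  After 'push 4': [9, 12, 19, 4]
  After 'add': [9, 12, 23]
  After 'drop': [9, 12]
  After 'push 17': [9, 12, 17]
  After 'pop': [9, 12]
  After 'mul': [108]
Program A final stack: [108]

Program B trace:
  After 'push 9': [9]
  After 'push 12': [9, 12]
  After 'push 19': [9, 12, 19]
  After 'push 4': [9, 12, 19, 4]
  After 'dup': [9, 12, 19, 4, 4]
  After 'drop': [9, 12, 19, 4]
  After 'add': [9, 12, 23]
  After 'drop': [9, 12]
  After 'push 17': [9, 12, 17]
  After 'pop': [9, 12]
  After 'mul': [108]
Program B final stack: [108]
Same: yes

Answer: yes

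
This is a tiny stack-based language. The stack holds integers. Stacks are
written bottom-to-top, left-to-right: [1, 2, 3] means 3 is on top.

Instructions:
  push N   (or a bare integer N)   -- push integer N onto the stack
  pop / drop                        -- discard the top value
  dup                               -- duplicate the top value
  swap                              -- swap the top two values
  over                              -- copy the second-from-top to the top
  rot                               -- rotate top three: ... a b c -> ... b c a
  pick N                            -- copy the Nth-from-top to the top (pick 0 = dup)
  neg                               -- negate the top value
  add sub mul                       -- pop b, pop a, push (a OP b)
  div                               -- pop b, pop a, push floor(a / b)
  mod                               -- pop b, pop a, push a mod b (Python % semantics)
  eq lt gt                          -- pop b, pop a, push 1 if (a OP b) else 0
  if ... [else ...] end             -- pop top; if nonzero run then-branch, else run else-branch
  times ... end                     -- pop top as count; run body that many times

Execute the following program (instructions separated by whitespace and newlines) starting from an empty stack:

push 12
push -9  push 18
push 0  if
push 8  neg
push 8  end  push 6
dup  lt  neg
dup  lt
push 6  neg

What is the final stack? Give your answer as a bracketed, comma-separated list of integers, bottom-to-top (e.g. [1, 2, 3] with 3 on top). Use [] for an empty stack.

After 'push 12': [12]
After 'push -9': [12, -9]
After 'push 18': [12, -9, 18]
After 'push 0': [12, -9, 18, 0]
After 'if': [12, -9, 18]
After 'push 6': [12, -9, 18, 6]
After 'dup': [12, -9, 18, 6, 6]
After 'lt': [12, -9, 18, 0]
After 'neg': [12, -9, 18, 0]
After 'dup': [12, -9, 18, 0, 0]
After 'lt': [12, -9, 18, 0]
After 'push 6': [12, -9, 18, 0, 6]
After 'neg': [12, -9, 18, 0, -6]

Answer: [12, -9, 18, 0, -6]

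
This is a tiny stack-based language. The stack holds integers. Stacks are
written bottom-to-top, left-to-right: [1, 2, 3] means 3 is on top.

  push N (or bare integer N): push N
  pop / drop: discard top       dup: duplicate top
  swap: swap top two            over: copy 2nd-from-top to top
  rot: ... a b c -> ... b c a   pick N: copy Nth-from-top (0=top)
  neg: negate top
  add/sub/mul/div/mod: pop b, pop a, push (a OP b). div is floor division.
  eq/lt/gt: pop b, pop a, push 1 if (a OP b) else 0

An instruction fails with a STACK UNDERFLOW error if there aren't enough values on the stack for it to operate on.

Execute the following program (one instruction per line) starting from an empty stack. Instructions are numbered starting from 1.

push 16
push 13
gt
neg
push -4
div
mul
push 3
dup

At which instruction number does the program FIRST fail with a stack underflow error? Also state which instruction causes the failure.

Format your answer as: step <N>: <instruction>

Answer: step 7: mul

Derivation:
Step 1 ('push 16'): stack = [16], depth = 1
Step 2 ('push 13'): stack = [16, 13], depth = 2
Step 3 ('gt'): stack = [1], depth = 1
Step 4 ('neg'): stack = [-1], depth = 1
Step 5 ('push -4'): stack = [-1, -4], depth = 2
Step 6 ('div'): stack = [0], depth = 1
Step 7 ('mul'): needs 2 value(s) but depth is 1 — STACK UNDERFLOW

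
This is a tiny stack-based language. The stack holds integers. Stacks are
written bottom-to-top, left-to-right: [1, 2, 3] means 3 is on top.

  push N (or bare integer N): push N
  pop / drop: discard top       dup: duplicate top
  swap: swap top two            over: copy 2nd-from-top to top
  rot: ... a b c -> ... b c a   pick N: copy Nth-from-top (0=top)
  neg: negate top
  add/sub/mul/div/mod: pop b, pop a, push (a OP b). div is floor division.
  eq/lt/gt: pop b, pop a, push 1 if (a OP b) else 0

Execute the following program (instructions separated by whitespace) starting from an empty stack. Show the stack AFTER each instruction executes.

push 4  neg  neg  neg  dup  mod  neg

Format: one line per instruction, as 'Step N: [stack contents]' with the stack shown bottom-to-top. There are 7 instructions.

Step 1: [4]
Step 2: [-4]
Step 3: [4]
Step 4: [-4]
Step 5: [-4, -4]
Step 6: [0]
Step 7: [0]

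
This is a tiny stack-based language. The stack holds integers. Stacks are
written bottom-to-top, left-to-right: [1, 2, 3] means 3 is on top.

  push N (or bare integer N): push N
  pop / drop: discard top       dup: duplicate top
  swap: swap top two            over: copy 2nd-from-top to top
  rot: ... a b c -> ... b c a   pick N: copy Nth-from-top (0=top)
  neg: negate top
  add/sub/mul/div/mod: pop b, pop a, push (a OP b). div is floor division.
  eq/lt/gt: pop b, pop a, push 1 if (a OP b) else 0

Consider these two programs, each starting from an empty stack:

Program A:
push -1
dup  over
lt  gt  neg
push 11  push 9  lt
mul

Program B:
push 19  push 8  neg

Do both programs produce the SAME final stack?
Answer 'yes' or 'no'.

Answer: no

Derivation:
Program A trace:
  After 'push -1': [-1]
  After 'dup': [-1, -1]
  After 'over': [-1, -1, -1]
  After 'lt': [-1, 0]
  After 'gt': [0]
  After 'neg': [0]
  After 'push 11': [0, 11]
  After 'push 9': [0, 11, 9]
  After 'lt': [0, 0]
  After 'mul': [0]
Program A final stack: [0]

Program B trace:
  After 'push 19': [19]
  After 'push 8': [19, 8]
  After 'neg': [19, -8]
Program B final stack: [19, -8]
Same: no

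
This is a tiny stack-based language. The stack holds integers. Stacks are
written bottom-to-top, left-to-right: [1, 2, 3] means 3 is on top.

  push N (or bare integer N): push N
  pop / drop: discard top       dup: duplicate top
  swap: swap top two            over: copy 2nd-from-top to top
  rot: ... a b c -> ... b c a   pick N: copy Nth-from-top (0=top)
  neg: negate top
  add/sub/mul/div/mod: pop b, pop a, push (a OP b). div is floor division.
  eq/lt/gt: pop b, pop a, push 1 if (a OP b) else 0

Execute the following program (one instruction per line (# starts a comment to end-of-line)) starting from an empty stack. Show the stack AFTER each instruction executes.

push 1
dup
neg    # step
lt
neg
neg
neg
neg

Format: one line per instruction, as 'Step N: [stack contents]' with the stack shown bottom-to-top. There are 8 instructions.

Step 1: [1]
Step 2: [1, 1]
Step 3: [1, -1]
Step 4: [0]
Step 5: [0]
Step 6: [0]
Step 7: [0]
Step 8: [0]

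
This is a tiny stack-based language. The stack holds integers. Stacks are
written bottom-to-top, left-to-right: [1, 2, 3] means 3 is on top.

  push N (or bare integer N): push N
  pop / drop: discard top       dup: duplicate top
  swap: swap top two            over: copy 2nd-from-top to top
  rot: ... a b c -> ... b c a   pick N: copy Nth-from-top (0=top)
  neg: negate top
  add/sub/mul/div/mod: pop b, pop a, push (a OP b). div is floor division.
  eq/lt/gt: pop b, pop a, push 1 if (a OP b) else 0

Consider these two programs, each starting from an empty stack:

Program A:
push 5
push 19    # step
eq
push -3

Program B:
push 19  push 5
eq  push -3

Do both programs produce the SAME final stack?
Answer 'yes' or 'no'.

Program A trace:
  After 'push 5': [5]
  After 'push 19': [5, 19]
  After 'eq': [0]
  After 'push -3': [0, -3]
Program A final stack: [0, -3]

Program B trace:
  After 'push 19': [19]
  After 'push 5': [19, 5]
  After 'eq': [0]
  After 'push -3': [0, -3]
Program B final stack: [0, -3]
Same: yes

Answer: yes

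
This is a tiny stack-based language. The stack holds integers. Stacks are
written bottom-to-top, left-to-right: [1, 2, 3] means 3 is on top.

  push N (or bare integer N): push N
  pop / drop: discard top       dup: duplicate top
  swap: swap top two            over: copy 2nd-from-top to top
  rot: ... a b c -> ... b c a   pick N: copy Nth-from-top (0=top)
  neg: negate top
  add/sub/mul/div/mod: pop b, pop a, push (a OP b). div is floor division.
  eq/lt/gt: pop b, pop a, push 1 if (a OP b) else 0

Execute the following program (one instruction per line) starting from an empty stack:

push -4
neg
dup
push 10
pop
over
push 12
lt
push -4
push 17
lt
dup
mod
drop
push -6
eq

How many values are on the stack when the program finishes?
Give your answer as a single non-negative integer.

After 'push -4': stack = [-4] (depth 1)
After 'neg': stack = [4] (depth 1)
After 'dup': stack = [4, 4] (depth 2)
After 'push 10': stack = [4, 4, 10] (depth 3)
After 'pop': stack = [4, 4] (depth 2)
After 'over': stack = [4, 4, 4] (depth 3)
After 'push 12': stack = [4, 4, 4, 12] (depth 4)
After 'lt': stack = [4, 4, 1] (depth 3)
After 'push -4': stack = [4, 4, 1, -4] (depth 4)
After 'push 17': stack = [4, 4, 1, -4, 17] (depth 5)
After 'lt': stack = [4, 4, 1, 1] (depth 4)
After 'dup': stack = [4, 4, 1, 1, 1] (depth 5)
After 'mod': stack = [4, 4, 1, 0] (depth 4)
After 'drop': stack = [4, 4, 1] (depth 3)
After 'push -6': stack = [4, 4, 1, -6] (depth 4)
After 'eq': stack = [4, 4, 0] (depth 3)

Answer: 3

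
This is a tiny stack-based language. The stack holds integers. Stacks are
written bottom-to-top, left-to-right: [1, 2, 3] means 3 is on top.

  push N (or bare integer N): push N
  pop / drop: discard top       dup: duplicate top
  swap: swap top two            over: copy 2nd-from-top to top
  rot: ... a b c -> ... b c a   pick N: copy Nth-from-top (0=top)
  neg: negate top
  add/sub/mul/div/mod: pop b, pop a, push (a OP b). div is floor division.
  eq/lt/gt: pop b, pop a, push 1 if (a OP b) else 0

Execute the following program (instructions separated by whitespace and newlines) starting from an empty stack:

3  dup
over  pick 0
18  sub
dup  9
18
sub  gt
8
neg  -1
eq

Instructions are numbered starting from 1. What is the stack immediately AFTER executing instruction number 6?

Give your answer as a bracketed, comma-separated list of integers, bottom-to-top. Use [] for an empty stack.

Step 1 ('3'): [3]
Step 2 ('dup'): [3, 3]
Step 3 ('over'): [3, 3, 3]
Step 4 ('pick 0'): [3, 3, 3, 3]
Step 5 ('18'): [3, 3, 3, 3, 18]
Step 6 ('sub'): [3, 3, 3, -15]

Answer: [3, 3, 3, -15]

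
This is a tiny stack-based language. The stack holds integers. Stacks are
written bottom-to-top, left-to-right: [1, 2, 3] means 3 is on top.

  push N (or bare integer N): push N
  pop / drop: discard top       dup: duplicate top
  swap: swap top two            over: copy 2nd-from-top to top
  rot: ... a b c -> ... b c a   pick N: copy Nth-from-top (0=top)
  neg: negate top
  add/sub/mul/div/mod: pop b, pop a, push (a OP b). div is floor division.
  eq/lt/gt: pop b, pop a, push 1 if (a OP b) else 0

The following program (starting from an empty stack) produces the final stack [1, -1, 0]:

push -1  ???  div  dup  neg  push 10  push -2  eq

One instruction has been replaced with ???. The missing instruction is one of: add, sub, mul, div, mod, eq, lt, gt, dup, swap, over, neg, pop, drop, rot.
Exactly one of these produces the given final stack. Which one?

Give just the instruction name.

Stack before ???: [-1]
Stack after ???:  [-1, -1]
The instruction that transforms [-1] -> [-1, -1] is: dup

Answer: dup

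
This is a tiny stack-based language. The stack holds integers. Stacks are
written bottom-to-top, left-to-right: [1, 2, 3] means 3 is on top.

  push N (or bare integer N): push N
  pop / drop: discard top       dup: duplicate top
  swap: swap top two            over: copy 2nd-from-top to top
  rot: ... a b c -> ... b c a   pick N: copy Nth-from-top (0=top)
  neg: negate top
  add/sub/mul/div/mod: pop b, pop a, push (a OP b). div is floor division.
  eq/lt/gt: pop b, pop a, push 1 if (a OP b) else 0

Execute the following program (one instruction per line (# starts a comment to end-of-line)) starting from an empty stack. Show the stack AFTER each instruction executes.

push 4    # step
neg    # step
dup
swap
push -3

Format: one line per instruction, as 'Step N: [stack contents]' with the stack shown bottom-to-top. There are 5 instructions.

Step 1: [4]
Step 2: [-4]
Step 3: [-4, -4]
Step 4: [-4, -4]
Step 5: [-4, -4, -3]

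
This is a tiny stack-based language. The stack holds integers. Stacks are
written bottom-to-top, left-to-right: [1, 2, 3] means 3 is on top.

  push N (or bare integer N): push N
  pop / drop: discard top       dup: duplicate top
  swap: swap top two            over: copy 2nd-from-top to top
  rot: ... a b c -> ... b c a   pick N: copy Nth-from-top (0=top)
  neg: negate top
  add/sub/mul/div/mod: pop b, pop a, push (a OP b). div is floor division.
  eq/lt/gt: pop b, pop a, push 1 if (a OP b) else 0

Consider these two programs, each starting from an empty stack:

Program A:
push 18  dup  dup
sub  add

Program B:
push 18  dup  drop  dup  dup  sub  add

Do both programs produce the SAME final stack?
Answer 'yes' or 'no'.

Answer: yes

Derivation:
Program A trace:
  After 'push 18': [18]
  After 'dup': [18, 18]
  After 'dup': [18, 18, 18]
  After 'sub': [18, 0]
  After 'add': [18]
Program A final stack: [18]

Program B trace:
  After 'push 18': [18]
  After 'dup': [18, 18]
  After 'drop': [18]
  After 'dup': [18, 18]
  After 'dup': [18, 18, 18]
  After 'sub': [18, 0]
  After 'add': [18]
Program B final stack: [18]
Same: yes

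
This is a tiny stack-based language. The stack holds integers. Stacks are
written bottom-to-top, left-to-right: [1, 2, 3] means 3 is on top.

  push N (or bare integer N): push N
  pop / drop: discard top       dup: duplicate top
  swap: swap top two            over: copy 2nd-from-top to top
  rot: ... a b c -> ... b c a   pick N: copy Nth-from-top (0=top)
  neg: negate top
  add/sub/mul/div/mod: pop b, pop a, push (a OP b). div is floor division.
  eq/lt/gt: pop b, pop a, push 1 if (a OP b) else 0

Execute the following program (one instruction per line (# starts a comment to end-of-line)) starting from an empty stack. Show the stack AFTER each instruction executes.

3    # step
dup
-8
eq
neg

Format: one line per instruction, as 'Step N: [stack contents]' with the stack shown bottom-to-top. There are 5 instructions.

Step 1: [3]
Step 2: [3, 3]
Step 3: [3, 3, -8]
Step 4: [3, 0]
Step 5: [3, 0]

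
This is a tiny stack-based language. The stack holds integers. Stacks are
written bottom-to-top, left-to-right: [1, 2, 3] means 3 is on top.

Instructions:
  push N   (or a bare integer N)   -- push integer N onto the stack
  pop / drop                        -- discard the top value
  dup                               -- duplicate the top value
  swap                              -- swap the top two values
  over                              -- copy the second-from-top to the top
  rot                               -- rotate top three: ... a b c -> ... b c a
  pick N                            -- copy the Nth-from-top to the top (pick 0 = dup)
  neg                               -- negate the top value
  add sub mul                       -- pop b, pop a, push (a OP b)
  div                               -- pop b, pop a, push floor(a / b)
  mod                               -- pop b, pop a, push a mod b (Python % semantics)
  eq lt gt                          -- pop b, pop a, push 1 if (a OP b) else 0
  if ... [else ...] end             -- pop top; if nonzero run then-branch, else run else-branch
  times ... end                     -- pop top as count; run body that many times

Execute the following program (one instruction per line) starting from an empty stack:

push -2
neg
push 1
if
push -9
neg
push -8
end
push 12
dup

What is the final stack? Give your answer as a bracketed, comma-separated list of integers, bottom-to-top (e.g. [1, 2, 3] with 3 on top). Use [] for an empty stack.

After 'push -2': [-2]
After 'neg': [2]
After 'push 1': [2, 1]
After 'if': [2]
After 'push -9': [2, -9]
After 'neg': [2, 9]
After 'push -8': [2, 9, -8]
After 'push 12': [2, 9, -8, 12]
After 'dup': [2, 9, -8, 12, 12]

Answer: [2, 9, -8, 12, 12]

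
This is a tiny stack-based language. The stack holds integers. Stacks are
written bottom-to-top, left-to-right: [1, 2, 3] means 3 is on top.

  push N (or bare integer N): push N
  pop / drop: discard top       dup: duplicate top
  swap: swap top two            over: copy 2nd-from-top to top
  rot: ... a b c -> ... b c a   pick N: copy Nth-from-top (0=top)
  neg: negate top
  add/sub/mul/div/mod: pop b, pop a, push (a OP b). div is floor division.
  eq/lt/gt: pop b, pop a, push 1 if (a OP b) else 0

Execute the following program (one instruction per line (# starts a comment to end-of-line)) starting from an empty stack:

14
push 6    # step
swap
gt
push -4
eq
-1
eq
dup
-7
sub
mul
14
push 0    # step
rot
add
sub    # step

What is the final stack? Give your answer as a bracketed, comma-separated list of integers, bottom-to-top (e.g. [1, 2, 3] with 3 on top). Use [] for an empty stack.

Answer: [14]

Derivation:
After 'push 14': [14]
After 'push 6': [14, 6]
After 'swap': [6, 14]
After 'gt': [0]
After 'push -4': [0, -4]
After 'eq': [0]
After 'push -1': [0, -1]
After 'eq': [0]
After 'dup': [0, 0]
After 'push -7': [0, 0, -7]
After 'sub': [0, 7]
After 'mul': [0]
After 'push 14': [0, 14]
After 'push 0': [0, 14, 0]
After 'rot': [14, 0, 0]
After 'add': [14, 0]
After 'sub': [14]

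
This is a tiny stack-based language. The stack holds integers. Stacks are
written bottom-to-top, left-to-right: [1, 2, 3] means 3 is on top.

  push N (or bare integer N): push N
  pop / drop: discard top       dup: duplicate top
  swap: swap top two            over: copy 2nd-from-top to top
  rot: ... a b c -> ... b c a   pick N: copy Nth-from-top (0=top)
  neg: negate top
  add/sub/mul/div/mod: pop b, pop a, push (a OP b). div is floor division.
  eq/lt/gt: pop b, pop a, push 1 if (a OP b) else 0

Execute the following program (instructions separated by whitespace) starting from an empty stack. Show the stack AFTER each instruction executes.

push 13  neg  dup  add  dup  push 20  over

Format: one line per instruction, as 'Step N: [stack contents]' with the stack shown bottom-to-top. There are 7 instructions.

Step 1: [13]
Step 2: [-13]
Step 3: [-13, -13]
Step 4: [-26]
Step 5: [-26, -26]
Step 6: [-26, -26, 20]
Step 7: [-26, -26, 20, -26]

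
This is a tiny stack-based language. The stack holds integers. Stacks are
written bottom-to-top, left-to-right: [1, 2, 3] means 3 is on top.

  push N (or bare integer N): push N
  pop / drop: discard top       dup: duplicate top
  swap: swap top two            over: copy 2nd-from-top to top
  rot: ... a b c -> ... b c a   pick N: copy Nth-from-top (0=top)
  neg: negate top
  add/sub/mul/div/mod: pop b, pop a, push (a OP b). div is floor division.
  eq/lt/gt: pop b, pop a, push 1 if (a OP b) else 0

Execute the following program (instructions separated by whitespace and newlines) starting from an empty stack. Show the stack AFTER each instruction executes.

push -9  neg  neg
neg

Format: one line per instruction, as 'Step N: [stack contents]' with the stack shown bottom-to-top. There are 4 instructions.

Step 1: [-9]
Step 2: [9]
Step 3: [-9]
Step 4: [9]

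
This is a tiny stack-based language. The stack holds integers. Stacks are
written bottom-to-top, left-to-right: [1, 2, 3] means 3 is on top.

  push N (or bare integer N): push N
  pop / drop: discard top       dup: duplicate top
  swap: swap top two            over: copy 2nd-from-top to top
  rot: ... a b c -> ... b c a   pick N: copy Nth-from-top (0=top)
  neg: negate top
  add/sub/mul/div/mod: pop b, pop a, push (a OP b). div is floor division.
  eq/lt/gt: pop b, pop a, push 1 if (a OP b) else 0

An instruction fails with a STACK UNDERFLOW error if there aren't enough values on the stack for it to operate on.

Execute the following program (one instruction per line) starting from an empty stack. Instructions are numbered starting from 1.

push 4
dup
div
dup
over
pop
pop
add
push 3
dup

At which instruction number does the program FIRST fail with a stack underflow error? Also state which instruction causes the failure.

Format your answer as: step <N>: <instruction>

Step 1 ('push 4'): stack = [4], depth = 1
Step 2 ('dup'): stack = [4, 4], depth = 2
Step 3 ('div'): stack = [1], depth = 1
Step 4 ('dup'): stack = [1, 1], depth = 2
Step 5 ('over'): stack = [1, 1, 1], depth = 3
Step 6 ('pop'): stack = [1, 1], depth = 2
Step 7 ('pop'): stack = [1], depth = 1
Step 8 ('add'): needs 2 value(s) but depth is 1 — STACK UNDERFLOW

Answer: step 8: add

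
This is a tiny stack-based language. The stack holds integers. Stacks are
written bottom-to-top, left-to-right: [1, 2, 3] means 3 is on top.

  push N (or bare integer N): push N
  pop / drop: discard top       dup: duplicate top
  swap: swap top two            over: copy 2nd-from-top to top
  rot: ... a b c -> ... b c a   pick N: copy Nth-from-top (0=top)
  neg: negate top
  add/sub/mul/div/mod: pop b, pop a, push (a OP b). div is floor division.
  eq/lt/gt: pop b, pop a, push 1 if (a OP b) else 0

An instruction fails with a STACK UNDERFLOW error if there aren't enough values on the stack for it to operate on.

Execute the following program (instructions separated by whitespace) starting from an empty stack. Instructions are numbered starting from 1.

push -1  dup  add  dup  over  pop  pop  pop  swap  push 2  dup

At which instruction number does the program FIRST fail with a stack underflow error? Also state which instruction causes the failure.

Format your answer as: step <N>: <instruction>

Answer: step 9: swap

Derivation:
Step 1 ('push -1'): stack = [-1], depth = 1
Step 2 ('dup'): stack = [-1, -1], depth = 2
Step 3 ('add'): stack = [-2], depth = 1
Step 4 ('dup'): stack = [-2, -2], depth = 2
Step 5 ('over'): stack = [-2, -2, -2], depth = 3
Step 6 ('pop'): stack = [-2, -2], depth = 2
Step 7 ('pop'): stack = [-2], depth = 1
Step 8 ('pop'): stack = [], depth = 0
Step 9 ('swap'): needs 2 value(s) but depth is 0 — STACK UNDERFLOW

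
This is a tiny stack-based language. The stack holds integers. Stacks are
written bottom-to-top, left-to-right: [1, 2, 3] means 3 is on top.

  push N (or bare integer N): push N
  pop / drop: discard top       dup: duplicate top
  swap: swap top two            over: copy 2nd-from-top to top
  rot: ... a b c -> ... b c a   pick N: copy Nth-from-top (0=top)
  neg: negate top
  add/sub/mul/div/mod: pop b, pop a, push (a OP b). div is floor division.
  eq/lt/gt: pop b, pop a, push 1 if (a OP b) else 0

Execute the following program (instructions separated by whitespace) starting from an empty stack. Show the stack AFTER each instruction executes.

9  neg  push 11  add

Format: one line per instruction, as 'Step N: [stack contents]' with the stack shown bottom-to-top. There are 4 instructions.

Step 1: [9]
Step 2: [-9]
Step 3: [-9, 11]
Step 4: [2]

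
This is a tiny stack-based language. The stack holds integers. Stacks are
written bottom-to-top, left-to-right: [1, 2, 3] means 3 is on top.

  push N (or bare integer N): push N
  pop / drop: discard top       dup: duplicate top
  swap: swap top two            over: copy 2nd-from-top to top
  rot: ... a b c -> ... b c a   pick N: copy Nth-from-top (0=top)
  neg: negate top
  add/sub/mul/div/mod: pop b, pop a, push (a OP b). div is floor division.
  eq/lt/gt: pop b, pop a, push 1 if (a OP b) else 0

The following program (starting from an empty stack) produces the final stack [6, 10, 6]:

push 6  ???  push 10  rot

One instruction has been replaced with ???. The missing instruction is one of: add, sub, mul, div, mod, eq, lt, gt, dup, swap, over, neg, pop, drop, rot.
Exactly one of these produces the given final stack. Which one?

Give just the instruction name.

Stack before ???: [6]
Stack after ???:  [6, 6]
The instruction that transforms [6] -> [6, 6] is: dup

Answer: dup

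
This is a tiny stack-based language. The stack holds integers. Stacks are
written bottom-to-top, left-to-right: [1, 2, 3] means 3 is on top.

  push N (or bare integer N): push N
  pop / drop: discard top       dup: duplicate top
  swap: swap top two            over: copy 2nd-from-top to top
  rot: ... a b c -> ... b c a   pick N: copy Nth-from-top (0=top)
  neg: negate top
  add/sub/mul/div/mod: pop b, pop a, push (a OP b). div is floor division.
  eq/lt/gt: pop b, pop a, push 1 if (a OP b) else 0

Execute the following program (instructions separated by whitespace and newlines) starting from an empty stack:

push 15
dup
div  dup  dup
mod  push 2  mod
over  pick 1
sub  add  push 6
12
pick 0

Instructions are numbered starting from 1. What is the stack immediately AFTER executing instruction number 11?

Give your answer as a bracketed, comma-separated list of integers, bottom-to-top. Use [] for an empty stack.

Step 1 ('push 15'): [15]
Step 2 ('dup'): [15, 15]
Step 3 ('div'): [1]
Step 4 ('dup'): [1, 1]
Step 5 ('dup'): [1, 1, 1]
Step 6 ('mod'): [1, 0]
Step 7 ('push 2'): [1, 0, 2]
Step 8 ('mod'): [1, 0]
Step 9 ('over'): [1, 0, 1]
Step 10 ('pick 1'): [1, 0, 1, 0]
Step 11 ('sub'): [1, 0, 1]

Answer: [1, 0, 1]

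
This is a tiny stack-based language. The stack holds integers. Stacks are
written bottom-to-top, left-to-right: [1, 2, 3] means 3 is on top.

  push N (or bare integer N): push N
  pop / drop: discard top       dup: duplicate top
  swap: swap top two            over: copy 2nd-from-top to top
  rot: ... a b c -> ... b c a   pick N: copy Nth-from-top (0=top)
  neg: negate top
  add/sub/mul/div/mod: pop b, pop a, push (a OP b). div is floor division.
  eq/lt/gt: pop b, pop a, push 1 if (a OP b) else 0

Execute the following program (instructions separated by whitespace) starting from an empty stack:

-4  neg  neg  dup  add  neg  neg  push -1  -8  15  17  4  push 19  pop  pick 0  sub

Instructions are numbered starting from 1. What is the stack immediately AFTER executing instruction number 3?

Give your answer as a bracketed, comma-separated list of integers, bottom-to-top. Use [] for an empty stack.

Answer: [-4]

Derivation:
Step 1 ('-4'): [-4]
Step 2 ('neg'): [4]
Step 3 ('neg'): [-4]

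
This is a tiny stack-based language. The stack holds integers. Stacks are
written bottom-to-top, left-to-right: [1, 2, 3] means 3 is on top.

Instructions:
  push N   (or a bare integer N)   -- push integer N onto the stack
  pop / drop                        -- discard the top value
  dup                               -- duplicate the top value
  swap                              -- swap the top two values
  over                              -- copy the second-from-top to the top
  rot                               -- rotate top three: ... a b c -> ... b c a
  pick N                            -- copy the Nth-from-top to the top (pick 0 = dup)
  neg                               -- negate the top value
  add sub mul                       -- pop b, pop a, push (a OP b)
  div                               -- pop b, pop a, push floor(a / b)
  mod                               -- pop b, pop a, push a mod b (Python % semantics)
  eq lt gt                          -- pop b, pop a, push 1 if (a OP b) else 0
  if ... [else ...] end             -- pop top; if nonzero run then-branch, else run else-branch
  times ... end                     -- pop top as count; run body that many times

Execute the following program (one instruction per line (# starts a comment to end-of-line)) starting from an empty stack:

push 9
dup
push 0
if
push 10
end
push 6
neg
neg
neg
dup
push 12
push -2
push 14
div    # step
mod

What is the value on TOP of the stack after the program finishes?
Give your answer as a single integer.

Answer: 0

Derivation:
After 'push 9': [9]
After 'dup': [9, 9]
After 'push 0': [9, 9, 0]
After 'if': [9, 9]
After 'push 6': [9, 9, 6]
After 'neg': [9, 9, -6]
After 'neg': [9, 9, 6]
After 'neg': [9, 9, -6]
After 'dup': [9, 9, -6, -6]
After 'push 12': [9, 9, -6, -6, 12]
After 'push -2': [9, 9, -6, -6, 12, -2]
After 'push 14': [9, 9, -6, -6, 12, -2, 14]
After 'div': [9, 9, -6, -6, 12, -1]
After 'mod': [9, 9, -6, -6, 0]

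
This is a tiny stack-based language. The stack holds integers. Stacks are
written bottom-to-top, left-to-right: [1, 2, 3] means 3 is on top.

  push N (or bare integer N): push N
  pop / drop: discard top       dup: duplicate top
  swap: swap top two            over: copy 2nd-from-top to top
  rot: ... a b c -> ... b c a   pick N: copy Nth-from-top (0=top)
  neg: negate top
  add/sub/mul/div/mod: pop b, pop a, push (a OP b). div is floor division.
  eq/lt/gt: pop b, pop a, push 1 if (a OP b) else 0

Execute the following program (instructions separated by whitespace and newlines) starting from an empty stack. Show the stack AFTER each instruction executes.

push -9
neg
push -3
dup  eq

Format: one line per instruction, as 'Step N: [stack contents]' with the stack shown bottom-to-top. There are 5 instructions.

Step 1: [-9]
Step 2: [9]
Step 3: [9, -3]
Step 4: [9, -3, -3]
Step 5: [9, 1]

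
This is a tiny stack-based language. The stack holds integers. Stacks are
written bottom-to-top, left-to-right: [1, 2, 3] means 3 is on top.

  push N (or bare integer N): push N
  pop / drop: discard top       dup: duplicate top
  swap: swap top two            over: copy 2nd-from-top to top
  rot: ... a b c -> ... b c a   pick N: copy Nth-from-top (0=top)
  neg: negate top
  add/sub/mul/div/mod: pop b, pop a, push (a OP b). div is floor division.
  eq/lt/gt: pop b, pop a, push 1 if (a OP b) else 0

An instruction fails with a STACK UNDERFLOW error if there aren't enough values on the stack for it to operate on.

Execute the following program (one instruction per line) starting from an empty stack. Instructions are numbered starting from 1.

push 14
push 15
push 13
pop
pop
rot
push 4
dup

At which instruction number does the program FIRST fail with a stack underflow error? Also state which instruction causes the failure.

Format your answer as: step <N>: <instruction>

Answer: step 6: rot

Derivation:
Step 1 ('push 14'): stack = [14], depth = 1
Step 2 ('push 15'): stack = [14, 15], depth = 2
Step 3 ('push 13'): stack = [14, 15, 13], depth = 3
Step 4 ('pop'): stack = [14, 15], depth = 2
Step 5 ('pop'): stack = [14], depth = 1
Step 6 ('rot'): needs 3 value(s) but depth is 1 — STACK UNDERFLOW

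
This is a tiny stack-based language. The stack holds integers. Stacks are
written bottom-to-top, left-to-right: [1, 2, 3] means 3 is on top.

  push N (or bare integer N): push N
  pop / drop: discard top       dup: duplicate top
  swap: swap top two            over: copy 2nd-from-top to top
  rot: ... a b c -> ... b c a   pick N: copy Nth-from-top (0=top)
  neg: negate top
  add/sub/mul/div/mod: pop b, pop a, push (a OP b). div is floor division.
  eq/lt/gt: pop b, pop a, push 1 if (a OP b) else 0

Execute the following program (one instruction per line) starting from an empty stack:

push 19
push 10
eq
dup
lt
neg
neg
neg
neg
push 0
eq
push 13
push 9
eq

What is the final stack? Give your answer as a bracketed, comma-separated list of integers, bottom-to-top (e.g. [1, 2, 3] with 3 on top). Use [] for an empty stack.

After 'push 19': [19]
After 'push 10': [19, 10]
After 'eq': [0]
After 'dup': [0, 0]
After 'lt': [0]
After 'neg': [0]
After 'neg': [0]
After 'neg': [0]
After 'neg': [0]
After 'push 0': [0, 0]
After 'eq': [1]
After 'push 13': [1, 13]
After 'push 9': [1, 13, 9]
After 'eq': [1, 0]

Answer: [1, 0]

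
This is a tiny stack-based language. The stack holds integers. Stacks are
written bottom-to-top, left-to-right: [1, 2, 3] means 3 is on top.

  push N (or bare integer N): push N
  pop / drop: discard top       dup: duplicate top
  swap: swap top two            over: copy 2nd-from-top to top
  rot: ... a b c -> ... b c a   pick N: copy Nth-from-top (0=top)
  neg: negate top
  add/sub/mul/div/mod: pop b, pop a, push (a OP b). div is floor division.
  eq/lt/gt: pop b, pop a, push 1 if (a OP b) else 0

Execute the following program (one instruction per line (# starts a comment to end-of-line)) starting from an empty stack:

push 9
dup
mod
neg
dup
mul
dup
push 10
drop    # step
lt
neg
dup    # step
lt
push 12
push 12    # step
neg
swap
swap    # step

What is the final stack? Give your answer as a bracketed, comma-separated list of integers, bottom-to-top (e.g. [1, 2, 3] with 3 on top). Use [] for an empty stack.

Answer: [0, 12, -12]

Derivation:
After 'push 9': [9]
After 'dup': [9, 9]
After 'mod': [0]
After 'neg': [0]
After 'dup': [0, 0]
After 'mul': [0]
After 'dup': [0, 0]
After 'push 10': [0, 0, 10]
After 'drop': [0, 0]
After 'lt': [0]
After 'neg': [0]
After 'dup': [0, 0]
After 'lt': [0]
After 'push 12': [0, 12]
After 'push 12': [0, 12, 12]
After 'neg': [0, 12, -12]
After 'swap': [0, -12, 12]
After 'swap': [0, 12, -12]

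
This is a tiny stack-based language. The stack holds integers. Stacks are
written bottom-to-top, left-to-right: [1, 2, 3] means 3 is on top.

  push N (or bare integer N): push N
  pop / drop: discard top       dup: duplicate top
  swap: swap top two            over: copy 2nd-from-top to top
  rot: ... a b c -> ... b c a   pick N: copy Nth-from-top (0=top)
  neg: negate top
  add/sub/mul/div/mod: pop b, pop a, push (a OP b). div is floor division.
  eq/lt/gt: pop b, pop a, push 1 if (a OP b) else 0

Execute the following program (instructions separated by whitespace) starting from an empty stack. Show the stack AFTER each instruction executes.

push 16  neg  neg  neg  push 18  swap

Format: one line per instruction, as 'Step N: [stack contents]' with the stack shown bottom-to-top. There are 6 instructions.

Step 1: [16]
Step 2: [-16]
Step 3: [16]
Step 4: [-16]
Step 5: [-16, 18]
Step 6: [18, -16]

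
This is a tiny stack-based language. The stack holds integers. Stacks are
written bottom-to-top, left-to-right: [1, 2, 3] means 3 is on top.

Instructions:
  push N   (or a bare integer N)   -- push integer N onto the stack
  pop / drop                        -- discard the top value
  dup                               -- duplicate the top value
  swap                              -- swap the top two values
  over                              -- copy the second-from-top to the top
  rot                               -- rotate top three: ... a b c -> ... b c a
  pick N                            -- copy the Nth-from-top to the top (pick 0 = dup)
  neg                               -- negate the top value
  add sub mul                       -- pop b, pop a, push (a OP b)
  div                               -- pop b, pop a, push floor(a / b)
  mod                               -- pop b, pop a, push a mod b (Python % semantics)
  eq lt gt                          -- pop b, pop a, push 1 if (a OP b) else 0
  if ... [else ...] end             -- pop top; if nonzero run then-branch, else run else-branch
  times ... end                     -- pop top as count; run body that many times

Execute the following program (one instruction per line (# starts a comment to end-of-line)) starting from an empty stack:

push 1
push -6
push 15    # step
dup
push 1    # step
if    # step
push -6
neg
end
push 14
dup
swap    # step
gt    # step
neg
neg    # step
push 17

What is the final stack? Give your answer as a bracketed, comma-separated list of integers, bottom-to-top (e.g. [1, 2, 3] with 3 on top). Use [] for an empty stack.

After 'push 1': [1]
After 'push -6': [1, -6]
After 'push 15': [1, -6, 15]
After 'dup': [1, -6, 15, 15]
After 'push 1': [1, -6, 15, 15, 1]
After 'if': [1, -6, 15, 15]
After 'push -6': [1, -6, 15, 15, -6]
After 'neg': [1, -6, 15, 15, 6]
After 'push 14': [1, -6, 15, 15, 6, 14]
After 'dup': [1, -6, 15, 15, 6, 14, 14]
After 'swap': [1, -6, 15, 15, 6, 14, 14]
After 'gt': [1, -6, 15, 15, 6, 0]
After 'neg': [1, -6, 15, 15, 6, 0]
After 'neg': [1, -6, 15, 15, 6, 0]
After 'push 17': [1, -6, 15, 15, 6, 0, 17]

Answer: [1, -6, 15, 15, 6, 0, 17]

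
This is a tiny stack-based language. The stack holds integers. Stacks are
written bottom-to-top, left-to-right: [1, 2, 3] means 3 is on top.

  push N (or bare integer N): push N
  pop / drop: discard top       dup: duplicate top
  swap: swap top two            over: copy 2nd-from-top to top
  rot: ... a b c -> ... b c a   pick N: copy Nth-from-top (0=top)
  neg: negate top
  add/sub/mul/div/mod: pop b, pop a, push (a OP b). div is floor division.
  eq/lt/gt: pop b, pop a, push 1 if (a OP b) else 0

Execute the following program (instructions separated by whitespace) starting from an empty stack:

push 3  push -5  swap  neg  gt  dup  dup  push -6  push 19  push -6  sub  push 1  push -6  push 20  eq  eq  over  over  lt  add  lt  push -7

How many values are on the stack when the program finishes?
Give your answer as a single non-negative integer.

After 'push 3': stack = [3] (depth 1)
After 'push -5': stack = [3, -5] (depth 2)
After 'swap': stack = [-5, 3] (depth 2)
After 'neg': stack = [-5, -3] (depth 2)
After 'gt': stack = [0] (depth 1)
After 'dup': stack = [0, 0] (depth 2)
After 'dup': stack = [0, 0, 0] (depth 3)
After 'push -6': stack = [0, 0, 0, -6] (depth 4)
After 'push 19': stack = [0, 0, 0, -6, 19] (depth 5)
After 'push -6': stack = [0, 0, 0, -6, 19, -6] (depth 6)
  ...
After 'push -6': stack = [0, 0, 0, -6, 25, 1, -6] (depth 7)
After 'push 20': stack = [0, 0, 0, -6, 25, 1, -6, 20] (depth 8)
After 'eq': stack = [0, 0, 0, -6, 25, 1, 0] (depth 7)
After 'eq': stack = [0, 0, 0, -6, 25, 0] (depth 6)
After 'over': stack = [0, 0, 0, -6, 25, 0, 25] (depth 7)
After 'over': stack = [0, 0, 0, -6, 25, 0, 25, 0] (depth 8)
After 'lt': stack = [0, 0, 0, -6, 25, 0, 0] (depth 7)
After 'add': stack = [0, 0, 0, -6, 25, 0] (depth 6)
After 'lt': stack = [0, 0, 0, -6, 0] (depth 5)
After 'push -7': stack = [0, 0, 0, -6, 0, -7] (depth 6)

Answer: 6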